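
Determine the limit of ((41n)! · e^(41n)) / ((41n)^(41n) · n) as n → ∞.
lim = 0

Stirling: (41n)! ~ sqrt(2π·41n) · (41n/e)^(41n). Hence
  (41n)! · e^(41n) / (41n)^(41n) ~ sqrt(2π·41n).
Dividing by n: sqrt(2π·41n) / n = sqrt(2π·41) · n^((1−2)/2), so the expression behaves like sqrt(2π·41) · n^((1−2)/2) → 0.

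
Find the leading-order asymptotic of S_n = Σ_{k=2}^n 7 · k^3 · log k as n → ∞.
S_n ~ 7 · n^4 log n / 4 − 7 · n^4 / 16

By integral comparison, S_n = ∫_1^n 7 · x^3 · log x dx + O(n^3 · log n). For the integral, ∫ x^3 log x dx = n^4 log n / 4 − n^4/16 (integration by parts). Hence S_n ~ 7 · n^4 log n / 4 − 7 · n^4 / 16.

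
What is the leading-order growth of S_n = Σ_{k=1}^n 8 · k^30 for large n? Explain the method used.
S_n ~ 8 · n^31 / 31

By integral comparison (Euler-Maclaurin), Σ_{k=1}^n 8 · k^30 = 8 · ∫_0^n x^30 dx + O(n^30) = 8 · n^31/31 + O(n^30). (Equivalently, Faulhaber's formula gives the same leading term.)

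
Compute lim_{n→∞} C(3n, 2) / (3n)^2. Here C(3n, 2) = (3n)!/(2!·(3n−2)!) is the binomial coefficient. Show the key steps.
lim = 1/2! = 1/2

With N = 3n → ∞: C(N, 2) / N^2 = [N(N−1)…(N−1)] / (2! · N^2) = (1/2!) · 1 · (1 − 1/(3n)). Each factor → 1 as N → ∞, so the limit is 1/2! = 1/2.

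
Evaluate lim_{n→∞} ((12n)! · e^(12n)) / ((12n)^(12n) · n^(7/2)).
lim = 0

Stirling: (12n)! ~ sqrt(2π·12n) · (12n/e)^(12n). Hence
  (12n)! · e^(12n) / (12n)^(12n) ~ sqrt(2π·12n).
Dividing by n^(7/2): sqrt(2π·12n) / n^(7/2) = sqrt(2π·12) · n^((1−7)/2), so the expression behaves like sqrt(2π·12) · n^((1−7)/2) → 0.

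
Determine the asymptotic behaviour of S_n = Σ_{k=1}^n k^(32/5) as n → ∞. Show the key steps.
S_n ~ (5/37) · n^(37/5)

Integral comparison: Σ_{k=1}^n k^(32/5) = ∫_0^n x^(32/5) dx + O(n^(32/5)). The integral is n^(1 + 32/5) / (1 + 32/5) = n^((32+5)/5) / ((32+5)/5) = (5/37) · n^(37/5).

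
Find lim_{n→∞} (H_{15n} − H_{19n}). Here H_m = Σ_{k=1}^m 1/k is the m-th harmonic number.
lim = ln(15/19)

Euler-Maclaurin gives H_m = ln m + γ + 1/(2m) + O(1/m^2). The γ and O(1/m) terms cancel in the difference:
  H_{15n} − H_{19n} = ln(15n) − ln(19n) + O(1/n) = ln(15/19) + O(1/n).
Hence the limit is ln(15/19).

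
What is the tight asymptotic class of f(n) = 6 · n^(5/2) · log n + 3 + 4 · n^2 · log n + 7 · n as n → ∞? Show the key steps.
f(n) ∈ Θ(n^(5/2) · log n)

Compare the terms by growth order. For large n, n^a · (log n)^b dominates n^a' · (log n)^b' iff a > a', or (a = a' and b > b'). Ranking the 4 terms shows the dominant one is 6 · n^(5/2) · log n. Hence f(n) ∈ Θ(n^(5/2) · log n).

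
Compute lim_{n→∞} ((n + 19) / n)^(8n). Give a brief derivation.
lim = e^152

Rewrite as (1 + 19/n)^(8n). By the standard limit (1 + x/n)^n → e^x, we have (1 + 19/n)^n → e^19, and raising to the 8th power gives e^152.
More precisely, ln[(1 + 19/n)^(8n)] = 8n · ln(1 + 19/n) = 8n · (19/n + O(1/n^2)) = 152 + O(1/n) → 152.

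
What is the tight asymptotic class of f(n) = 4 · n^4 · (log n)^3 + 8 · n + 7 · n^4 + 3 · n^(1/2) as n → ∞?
f(n) ∈ Θ(n^4 · (log n)^3)

Compare the terms by growth order. For large n, n^a · (log n)^b dominates n^a' · (log n)^b' iff a > a', or (a = a' and b > b'). Ranking the 4 terms shows the dominant one is 4 · n^4 · (log n)^3. Hence f(n) ∈ Θ(n^4 · (log n)^3).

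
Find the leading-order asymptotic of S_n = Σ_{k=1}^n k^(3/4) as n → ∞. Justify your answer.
S_n ~ (4/7) · n^(7/4)

Integral comparison: Σ_{k=1}^n k^(3/4) = ∫_0^n x^(3/4) dx + O(n^(3/4)). The integral is n^(1 + 3/4) / (1 + 3/4) = n^((3+4)/4) / ((3+4)/4) = (4/7) · n^(7/4).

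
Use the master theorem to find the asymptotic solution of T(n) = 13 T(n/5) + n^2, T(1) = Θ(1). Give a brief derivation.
T(n) = Θ(n^2)

log_5 13 ≈ 1.594. f(n) = n^2 dominates n^(log_5 13) since 2 > 1.594, and the regularity condition a·f(n/b) = 13·(n/5)^2 = (13/25)·n^2 ≤ c·f(n) holds with c = 13/25 ≈ 0.52 < 1. So this is Case 3: T(n) = Θ(f(n)) = Θ(n^2).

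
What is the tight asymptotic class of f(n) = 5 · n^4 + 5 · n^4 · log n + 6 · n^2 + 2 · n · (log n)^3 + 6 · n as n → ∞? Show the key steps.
f(n) ∈ Θ(n^4 · log n)

Compare the terms by growth order. For large n, n^a · (log n)^b dominates n^a' · (log n)^b' iff a > a', or (a = a' and b > b'). Ranking the 5 terms shows the dominant one is 5 · n^4 · log n. Hence f(n) ∈ Θ(n^4 · log n).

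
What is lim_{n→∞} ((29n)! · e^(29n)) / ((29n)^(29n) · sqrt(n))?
lim = sqrt(2π·29)

Stirling: (29n)! ~ sqrt(2π·29n) · (29n/e)^(29n). Hence
  (29n)! · e^(29n) / (29n)^(29n) ~ sqrt(2π·29n).
Dividing by sqrt(n): sqrt(2π·29n) / sqrt(n) = sqrt(2π·29) · n^((1−1)/2), so the limit is sqrt(2π·29).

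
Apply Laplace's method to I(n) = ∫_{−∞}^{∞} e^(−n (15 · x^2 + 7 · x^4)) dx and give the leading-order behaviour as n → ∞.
I(n) ~ sqrt(π/(15n))

φ(x) = 15 · x^2 + 7 · x^4 has its unique global minimum at x* = 0 (since φ'(x) = 30x + 28x^3 = 0 only at x = 0 for real x with both coefficients positive, and φ → ∞ as |x| → ∞). At x* = 0, φ(0) = 0 and φ''(0) = 30. Laplace's method then gives
  I(n) ~ sqrt(2π / (n · φ''(0))) · e^(−n φ(0)) = sqrt(2π / (30n)) = sqrt(π/(15n)).
The 7 · x^4 term contributes only at subleading order (an O(1/n) relative correction).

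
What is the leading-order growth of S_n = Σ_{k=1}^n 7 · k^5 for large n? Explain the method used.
S_n ~ 7 · n^6 / 6

By integral comparison (Euler-Maclaurin), Σ_{k=1}^n 7 · k^5 = 7 · ∫_0^n x^5 dx + O(n^5) = 7 · n^6/6 + O(n^5). (Equivalently, Faulhaber's formula gives the same leading term.)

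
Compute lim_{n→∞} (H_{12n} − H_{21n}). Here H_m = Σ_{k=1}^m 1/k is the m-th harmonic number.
lim = ln(12/21) = ln(4/7)

Euler-Maclaurin gives H_m = ln m + γ + 1/(2m) + O(1/m^2). The γ and O(1/m) terms cancel in the difference:
  H_{12n} − H_{21n} = ln(12n) − ln(21n) + O(1/n) = ln(12/21) + O(1/n).
Hence the limit is ln(12/21) = ln(4/7).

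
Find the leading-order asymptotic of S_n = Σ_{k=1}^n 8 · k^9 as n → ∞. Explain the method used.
S_n ~ 4 · n^10 / 5

By integral comparison (Euler-Maclaurin), Σ_{k=1}^n 8 · k^9 = 8 · ∫_0^n x^9 dx + O(n^9) = 8 · n^10/10 = 4 · n^10 / 5 + O(n^9). (Equivalently, Faulhaber's formula gives the same leading term.)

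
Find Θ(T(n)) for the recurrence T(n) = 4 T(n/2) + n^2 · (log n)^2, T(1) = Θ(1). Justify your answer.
T(n) = Θ(n^2 · (log n)^3)

Here log_2 4 = 2 and f(n) = n^2 · (log n)^2 = Θ(n^(log_2 4) · (log n)^2). This is the extended Case 2 of the master theorem (f matches the critical exponent up to log factors), giving T(n) = Θ(n^(log_2 4) · (log n)^(2+1)) = Θ(n^2 · (log n)^3).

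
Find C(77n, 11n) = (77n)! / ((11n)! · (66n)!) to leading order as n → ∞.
C(77n, 11n) ~ (823543/46656)^(11n) · sqrt(7/(12π·11n))

Write N = 11n. Apply Stirling to each factorial:
  (7N)! ~ sqrt(2π·7N) · (7N/e)^(7N),
  N! ~ sqrt(2π N) · (N/e)^N,
  (6N)! ~ sqrt(2π·6N) · (6N/e)^(6N).
The exponential factors combine to (7N)^(7N) / (N^N · (6N)^(6N)) = 7^(7N)/6^(6N) = (7^7/6^6)^N = (823543/46656)^N.
The square-root prefactors combine to sqrt(2π·7N) / (sqrt(2π N)·sqrt(2π·6N)) = sqrt(7 / (2π·6·N)) = sqrt(7/(12π·11n)).
Substituting N = 11n: C(77n, 11n) ~ (823543/46656)^(11n) · sqrt(7/(12π·11n)).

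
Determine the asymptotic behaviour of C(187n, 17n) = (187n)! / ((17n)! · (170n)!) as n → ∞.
C(187n, 17n) ~ (285311670611/10000000000)^(17n) · sqrt(11/(20π·17n))

Write N = 17n. Apply Stirling to each factorial:
  (11N)! ~ sqrt(2π·11N) · (11N/e)^(11N),
  N! ~ sqrt(2π N) · (N/e)^N,
  (10N)! ~ sqrt(2π·10N) · (10N/e)^(10N).
The exponential factors combine to (11N)^(11N) / (N^N · (10N)^(10N)) = 11^(11N)/10^(10N) = (11^11/10^10)^N = (285311670611/10000000000)^N.
The square-root prefactors combine to sqrt(2π·11N) / (sqrt(2π N)·sqrt(2π·10N)) = sqrt(11 / (2π·10·N)) = sqrt(11/(20π·17n)).
Substituting N = 17n: C(187n, 17n) ~ (285311670611/10000000000)^(17n) · sqrt(11/(20π·17n)).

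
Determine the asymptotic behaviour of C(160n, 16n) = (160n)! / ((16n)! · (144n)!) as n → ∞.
C(160n, 16n) ~ (10000000000/387420489)^(16n) · sqrt(5/(9π·16n))

Write N = 16n. Apply Stirling to each factorial:
  (10N)! ~ sqrt(2π·10N) · (10N/e)^(10N),
  N! ~ sqrt(2π N) · (N/e)^N,
  (9N)! ~ sqrt(2π·9N) · (9N/e)^(9N).
The exponential factors combine to (10N)^(10N) / (N^N · (9N)^(9N)) = 10^(10N)/9^(9N) = (10^10/9^9)^N = (10000000000/387420489)^N.
The square-root prefactors combine to sqrt(2π·10N) / (sqrt(2π N)·sqrt(2π·9N)) = sqrt(10 / (2π·9·N)) = sqrt(5/(9π·16n)).
Substituting N = 16n: C(160n, 16n) ~ (10000000000/387420489)^(16n) · sqrt(5/(9π·16n)).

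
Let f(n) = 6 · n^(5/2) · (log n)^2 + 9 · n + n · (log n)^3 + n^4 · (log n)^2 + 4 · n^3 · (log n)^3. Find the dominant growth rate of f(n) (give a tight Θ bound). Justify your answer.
f(n) ∈ Θ(n^4 · (log n)^2)

Compare the terms by growth order. For large n, n^a · (log n)^b dominates n^a' · (log n)^b' iff a > a', or (a = a' and b > b'). Ranking the 5 terms shows the dominant one is n^4 · (log n)^2. Hence f(n) ∈ Θ(n^4 · (log n)^2).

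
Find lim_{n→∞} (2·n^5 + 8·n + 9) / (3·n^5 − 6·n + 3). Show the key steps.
lim = 2/3

For large n the leading n^5 terms dominate both numerator and denominator. Dividing top and bottom by n^5, every other term tends to 0, leaving 2/3.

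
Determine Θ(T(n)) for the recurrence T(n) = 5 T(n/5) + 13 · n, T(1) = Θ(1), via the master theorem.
T(n) = Θ(n log n)

log_5 5 = 1, and f(n) = 13 · n = Θ(n^(log_5 5)). This is Case 2 of the master theorem: T(n) = Θ(f(n) · log n) = Θ(n log n).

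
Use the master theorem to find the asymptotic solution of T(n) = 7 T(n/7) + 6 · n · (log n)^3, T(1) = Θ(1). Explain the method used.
T(n) = Θ(n · (log n)^4)

Here log_7 7 = 1 and f(n) = 6 · n · (log n)^3 = Θ(n^(log_7 7) · (log n)^3). This is the extended Case 2 of the master theorem (f matches the critical exponent up to log factors), giving T(n) = Θ(n^(log_7 7) · (log n)^(3+1)) = Θ(n · (log n)^4).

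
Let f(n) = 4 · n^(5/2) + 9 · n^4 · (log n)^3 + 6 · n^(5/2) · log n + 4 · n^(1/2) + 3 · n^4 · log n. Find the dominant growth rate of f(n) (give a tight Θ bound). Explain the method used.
f(n) ∈ Θ(n^4 · (log n)^3)

Compare the terms by growth order. For large n, n^a · (log n)^b dominates n^a' · (log n)^b' iff a > a', or (a = a' and b > b'). Ranking the 5 terms shows the dominant one is 9 · n^4 · (log n)^3. Hence f(n) ∈ Θ(n^4 · (log n)^3).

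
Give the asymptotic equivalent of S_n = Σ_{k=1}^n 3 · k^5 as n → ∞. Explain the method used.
S_n ~ n^6 / 2

By integral comparison (Euler-Maclaurin), Σ_{k=1}^n 3 · k^5 = 3 · ∫_0^n x^5 dx + O(n^5) = 3 · n^6/6 = n^6 / 2 + O(n^5). (Equivalently, Faulhaber's formula gives the same leading term.)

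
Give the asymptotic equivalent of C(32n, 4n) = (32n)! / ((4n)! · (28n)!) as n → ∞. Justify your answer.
C(32n, 4n) ~ (16777216/823543)^(4n) · sqrt(4/(7π·4n))

Write N = 4n. Apply Stirling to each factorial:
  (8N)! ~ sqrt(2π·8N) · (8N/e)^(8N),
  N! ~ sqrt(2π N) · (N/e)^N,
  (7N)! ~ sqrt(2π·7N) · (7N/e)^(7N).
The exponential factors combine to (8N)^(8N) / (N^N · (7N)^(7N)) = 8^(8N)/7^(7N) = (8^8/7^7)^N = (16777216/823543)^N.
The square-root prefactors combine to sqrt(2π·8N) / (sqrt(2π N)·sqrt(2π·7N)) = sqrt(8 / (2π·7·N)) = sqrt(4/(7π·4n)).
Substituting N = 4n: C(32n, 4n) ~ (16777216/823543)^(4n) · sqrt(4/(7π·4n)).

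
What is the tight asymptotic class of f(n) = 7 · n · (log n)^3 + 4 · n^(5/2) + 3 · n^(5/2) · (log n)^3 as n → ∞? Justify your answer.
f(n) ∈ Θ(n^(5/2) · (log n)^3)

Compare the terms by growth order. For large n, n^a · (log n)^b dominates n^a' · (log n)^b' iff a > a', or (a = a' and b > b'). Ranking the 3 terms shows the dominant one is 3 · n^(5/2) · (log n)^3. Hence f(n) ∈ Θ(n^(5/2) · (log n)^3).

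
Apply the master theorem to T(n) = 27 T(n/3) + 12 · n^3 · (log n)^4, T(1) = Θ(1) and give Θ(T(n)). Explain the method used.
T(n) = Θ(n^3 · (log n)^5)

Here log_3 27 = 3 and f(n) = 12 · n^3 · (log n)^4 = Θ(n^(log_3 27) · (log n)^4). This is the extended Case 2 of the master theorem (f matches the critical exponent up to log factors), giving T(n) = Θ(n^(log_3 27) · (log n)^(4+1)) = Θ(n^3 · (log n)^5).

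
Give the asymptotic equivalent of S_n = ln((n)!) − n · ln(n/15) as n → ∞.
S_n ~ n · (ln 15 − 1) + O(ln n)

Stirling: ln((n)!) = n ln(n) − n + O(ln n).
  S_n = n ln(n) − n − n ln(n/15) + O(ln n)
      = n ln(n) − n ln n + n ln 15 − n + O(ln n)
      = n ln 15 − n + O(ln n)
      = n (ln 15 − 1) + O(ln n).
Numerically ln(15) − 1 ≈ 1.7081.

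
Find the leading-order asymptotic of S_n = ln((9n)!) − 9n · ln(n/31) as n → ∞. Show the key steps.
S_n ~ 9n · (ln 279 − 1) + O(ln n)

Stirling: ln((9n)!) = 9n ln(9n) − 9n + O(ln n).
  S_n = 9n ln(9n) − 9n − 9n ln(n/31) + O(ln n)
      = 9n ln(9n) − 9n ln n + 9n ln 31 − 9n + O(ln n)
      = 9n ln 9 + 9n ln 31 − 9n + O(ln n)
      = 9n (ln 279 − 1) + O(ln n).
Numerically ln(279) − 1 ≈ 4.6312.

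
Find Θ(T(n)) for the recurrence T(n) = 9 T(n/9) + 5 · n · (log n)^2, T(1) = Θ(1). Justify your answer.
T(n) = Θ(n · (log n)^3)

Here log_9 9 = 1 and f(n) = 5 · n · (log n)^2 = Θ(n^(log_9 9) · (log n)^2). This is the extended Case 2 of the master theorem (f matches the critical exponent up to log factors), giving T(n) = Θ(n^(log_9 9) · (log n)^(2+1)) = Θ(n · (log n)^3).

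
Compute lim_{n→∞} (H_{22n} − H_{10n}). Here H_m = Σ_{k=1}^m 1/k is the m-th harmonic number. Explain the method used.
lim = ln(22/10) = ln(11/5)

Euler-Maclaurin gives H_m = ln m + γ + 1/(2m) + O(1/m^2). The γ and O(1/m) terms cancel in the difference:
  H_{22n} − H_{10n} = ln(22n) − ln(10n) + O(1/n) = ln(22/10) + O(1/n).
Hence the limit is ln(22/10) = ln(11/5).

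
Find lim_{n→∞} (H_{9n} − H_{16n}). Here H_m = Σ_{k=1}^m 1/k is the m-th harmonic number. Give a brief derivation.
lim = ln(9/16)

Euler-Maclaurin gives H_m = ln m + γ + 1/(2m) + O(1/m^2). The γ and O(1/m) terms cancel in the difference:
  H_{9n} − H_{16n} = ln(9n) − ln(16n) + O(1/n) = ln(9/16) + O(1/n).
Hence the limit is ln(9/16).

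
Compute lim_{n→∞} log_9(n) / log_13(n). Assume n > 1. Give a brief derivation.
lim = ln(13) / ln(9) = log_9(13)

Change of base: log_9(n) = ln n / ln 9 and log_13(n) = ln n / ln 13. The ratio is (ln n / ln 9) · (ln 13 / ln n) = ln 13 / ln 9, a constant independent of n. So the limit is ln 13 / ln 9 = log_9(13).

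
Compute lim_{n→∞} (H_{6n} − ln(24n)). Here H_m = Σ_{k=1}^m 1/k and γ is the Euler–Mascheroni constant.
lim = −ln 4 + γ

By Euler-Maclaurin, H_m = ln m + γ + O(1/m). So
  H_{6n} − ln(24n) = ln(6n) + γ − ln(24n) + O(1/n)
                       = ln(6/24) + γ + O(1/n).
Hence the limit is ln(6/24) + γ (= −ln 4).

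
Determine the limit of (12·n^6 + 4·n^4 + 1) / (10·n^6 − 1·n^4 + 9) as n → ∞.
lim = 12/10 = 6/5

For large n the leading n^6 terms dominate both numerator and denominator. Dividing top and bottom by n^6, every other term tends to 0, leaving 12/10 = 6/5.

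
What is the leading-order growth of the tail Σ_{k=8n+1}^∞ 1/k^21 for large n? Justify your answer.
Σ_{k>8n} 1/k^21 ~ 1/(20 · (8n)^20)

Compare to the integral: ∫_{8n}^∞ x^(−21) dx = [−x^(−20)/20]_{8n}^∞ = 1/((21−1)·(8n)^20). Euler-Maclaurin then gives
  Σ_{k>8n} 1/k^21 = ∫_{8n}^∞ dx/x^21 − 1/(2·(8n)^21) + O(1/(8n)^22).
(Equivalently this is ζ(21) − Σ_{k≤8n} 1/k^21.)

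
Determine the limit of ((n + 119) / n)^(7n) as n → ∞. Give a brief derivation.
lim = e^833

Rewrite as (1 + 119/n)^(7n). By the standard limit (1 + x/n)^n → e^x, we have (1 + 119/n)^n → e^119, and raising to the 7th power gives e^833.
More precisely, ln[(1 + 119/n)^(7n)] = 7n · ln(1 + 119/n) = 7n · (119/n + O(1/n^2)) = 833 + O(1/n) → 833.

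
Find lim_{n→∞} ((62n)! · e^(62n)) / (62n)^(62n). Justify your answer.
lim = ∞

Stirling: (62n)! ~ sqrt(2π·62n) · (62n/e)^(62n). Hence
  (62n)! · e^(62n) / (62n)^(62n) ~ sqrt(2π·62n) = sqrt(2π·62) · sqrt(n) → ∞.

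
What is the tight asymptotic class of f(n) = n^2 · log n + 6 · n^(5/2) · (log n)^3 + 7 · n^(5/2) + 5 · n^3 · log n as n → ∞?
f(n) ∈ Θ(n^3 · log n)

Compare the terms by growth order. For large n, n^a · (log n)^b dominates n^a' · (log n)^b' iff a > a', or (a = a' and b > b'). Ranking the 4 terms shows the dominant one is 5 · n^3 · log n. Hence f(n) ∈ Θ(n^3 · log n).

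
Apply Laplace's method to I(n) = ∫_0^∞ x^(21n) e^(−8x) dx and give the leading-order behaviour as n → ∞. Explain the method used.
I(n) ~ (sqrt(2π·21n) / 8) · (21n/(8e))^(21n)

Write the integrand as exp(21n ln x − 8x) and set f(x) = 21n ln x − 8x. Then f'(x) = 21n/x − 8 = 0 at x* = 21n/8, and f''(x*) = −21n/x*^2 = −8^2/(21n). Laplace's method (interior maximum) gives
  I(n) ~ e^(f(x*)) · sqrt(2π / |f''(x*)|)
        = exp(21n ln(21n/8) − 21n) · sqrt(2π · 21n / 8^2)
        = (21n/8)^(21n) e^(−21n) · sqrt(2π·21n) / 8
        = (sqrt(2π·21n) / 8) · (21n/(8e))^(21n).
This matches Γ(21n+1)/8^(21n+1) with Stirling applied to Γ.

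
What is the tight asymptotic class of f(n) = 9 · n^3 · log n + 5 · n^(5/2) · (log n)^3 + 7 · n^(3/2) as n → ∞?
f(n) ∈ Θ(n^3 · log n)

Compare the terms by growth order. For large n, n^a · (log n)^b dominates n^a' · (log n)^b' iff a > a', or (a = a' and b > b'). Ranking the 3 terms shows the dominant one is 9 · n^3 · log n. Hence f(n) ∈ Θ(n^3 · log n).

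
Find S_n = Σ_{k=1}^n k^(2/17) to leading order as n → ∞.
S_n ~ (17/19) · n^(19/17)

Integral comparison: Σ_{k=1}^n k^(2/17) = ∫_0^n x^(2/17) dx + O(n^(2/17)). The integral is n^(1 + 2/17) / (1 + 2/17) = n^((2+17)/17) / ((2+17)/17) = (17/19) · n^(19/17).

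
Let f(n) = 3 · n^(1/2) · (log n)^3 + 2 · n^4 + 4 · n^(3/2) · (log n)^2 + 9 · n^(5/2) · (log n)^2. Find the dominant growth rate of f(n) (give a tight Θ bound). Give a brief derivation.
f(n) ∈ Θ(n^4)

Compare the terms by growth order. For large n, n^a · (log n)^b dominates n^a' · (log n)^b' iff a > a', or (a = a' and b > b'). Ranking the 4 terms shows the dominant one is 2 · n^4. Hence f(n) ∈ Θ(n^4).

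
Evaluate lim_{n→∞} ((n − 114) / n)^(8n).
lim = e^(−912)

Rewrite as (1 − 114/n)^(8n). By the standard limit (1 + x/n)^n → e^x, we have (1 − 114/n)^n → e^(−114), and raising to the 8th power gives e^(−912).
More precisely, ln[(1 − 114/n)^(8n)] = 8n · ln(1 − 114/n) = 8n · (-114/n + O(1/n^2)) = -912 + O(1/n) → -912.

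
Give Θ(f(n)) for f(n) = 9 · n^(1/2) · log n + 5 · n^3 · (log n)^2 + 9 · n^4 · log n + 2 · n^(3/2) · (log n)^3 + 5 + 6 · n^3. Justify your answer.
f(n) ∈ Θ(n^4 · log n)

Compare the terms by growth order. For large n, n^a · (log n)^b dominates n^a' · (log n)^b' iff a > a', or (a = a' and b > b'). Ranking the 6 terms shows the dominant one is 9 · n^4 · log n. Hence f(n) ∈ Θ(n^4 · log n).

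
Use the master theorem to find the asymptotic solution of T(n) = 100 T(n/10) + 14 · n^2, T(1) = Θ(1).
T(n) = Θ(n^2 log n)

log_10 100 = 2, and f(n) = 14 · n^2 = Θ(n^(log_10 100)). This is Case 2 of the master theorem: T(n) = Θ(f(n) · log n) = Θ(n^2 log n).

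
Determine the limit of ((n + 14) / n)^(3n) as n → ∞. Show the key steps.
lim = e^42

Rewrite as (1 + 14/n)^(3n). By the standard limit (1 + x/n)^n → e^x, we have (1 + 14/n)^n → e^14, and raising to the 3rd power gives e^42.
More precisely, ln[(1 + 14/n)^(3n)] = 3n · ln(1 + 14/n) = 3n · (14/n + O(1/n^2)) = 42 + O(1/n) → 42.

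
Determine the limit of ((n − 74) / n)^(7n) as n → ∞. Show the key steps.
lim = e^(−518)

Rewrite as (1 − 74/n)^(7n). By the standard limit (1 + x/n)^n → e^x, we have (1 − 74/n)^n → e^(−74), and raising to the 7th power gives e^(−518).
More precisely, ln[(1 − 74/n)^(7n)] = 7n · ln(1 − 74/n) = 7n · (-74/n + O(1/n^2)) = -518 + O(1/n) → -518.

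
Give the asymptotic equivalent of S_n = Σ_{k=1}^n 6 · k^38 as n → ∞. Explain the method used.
S_n ~ 2 · n^39 / 13

By integral comparison (Euler-Maclaurin), Σ_{k=1}^n 6 · k^38 = 6 · ∫_0^n x^38 dx + O(n^38) = 6 · n^39/39 = 2 · n^39 / 13 + O(n^38). (Equivalently, Faulhaber's formula gives the same leading term.)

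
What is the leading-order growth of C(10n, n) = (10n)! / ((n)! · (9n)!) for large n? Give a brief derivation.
C(10n, n) ~ (10000000000/387420489)^(n) · sqrt(5/(9π·n))

Write N = n. Apply Stirling to each factorial:
  (10N)! ~ sqrt(2π·10N) · (10N/e)^(10N),
  N! ~ sqrt(2π N) · (N/e)^N,
  (9N)! ~ sqrt(2π·9N) · (9N/e)^(9N).
The exponential factors combine to (10N)^(10N) / (N^N · (9N)^(9N)) = 10^(10N)/9^(9N) = (10^10/9^9)^N = (10000000000/387420489)^N.
The square-root prefactors combine to sqrt(2π·10N) / (sqrt(2π N)·sqrt(2π·9N)) = sqrt(10 / (2π·9·N)) = sqrt(5/(9π·n)).
Substituting N = n: C(10n, n) ~ (10000000000/387420489)^(n) · sqrt(5/(9π·n)).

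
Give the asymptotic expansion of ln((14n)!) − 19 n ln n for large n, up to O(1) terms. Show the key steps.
ln((14n)!) − 19 n ln n = −5 n ln n + 14(ln 14 − 1) n + (1/2) ln(2π·14n) + O(1/n)

Stirling: ln((14n)!) = 14n ln(14n) − 14n + (1/2) ln(2π·14n) + O(1/n).
Expand 14n ln(14n) = 14n (ln n + ln 14) = 14n ln n + 14n ln 14.
Subtract 19n ln n: leading term is (14 − 19) n ln n = −5 n ln n. The next term is 14n ln 14 − 14n = 14(ln 14 − 1) n. Then the (1/2) ln(2π·14n) correction.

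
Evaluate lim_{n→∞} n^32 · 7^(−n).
lim = 0

Exponentials with base > 1 dominate every fixed polynomial: for any fixed c, n^c / 7^n → 0 as n → ∞ (e.g. by the ratio test, or by writing 7^n = e^(n ln 7) and noting e^(n ln 7) / n^c → ∞). Hence n^32 · 7^(−n) = n^32 / 7^n → 0.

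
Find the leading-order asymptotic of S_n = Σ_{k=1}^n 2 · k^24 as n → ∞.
S_n ~ 2 · n^25 / 25

By integral comparison (Euler-Maclaurin), Σ_{k=1}^n 2 · k^24 = 2 · ∫_0^n x^24 dx + O(n^24) = 2 · n^25/25 + O(n^24). (Equivalently, Faulhaber's formula gives the same leading term.)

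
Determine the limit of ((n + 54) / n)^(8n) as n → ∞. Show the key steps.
lim = e^432

Rewrite as (1 + 54/n)^(8n). By the standard limit (1 + x/n)^n → e^x, we have (1 + 54/n)^n → e^54, and raising to the 8th power gives e^432.
More precisely, ln[(1 + 54/n)^(8n)] = 8n · ln(1 + 54/n) = 8n · (54/n + O(1/n^2)) = 432 + O(1/n) → 432.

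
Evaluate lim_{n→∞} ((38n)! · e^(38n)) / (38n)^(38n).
lim = ∞

Stirling: (38n)! ~ sqrt(2π·38n) · (38n/e)^(38n). Hence
  (38n)! · e^(38n) / (38n)^(38n) ~ sqrt(2π·38n) = sqrt(2π·38) · sqrt(n) → ∞.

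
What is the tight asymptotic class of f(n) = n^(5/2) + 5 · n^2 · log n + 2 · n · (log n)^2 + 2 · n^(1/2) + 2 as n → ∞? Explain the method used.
f(n) ∈ Θ(n^(5/2))

Compare the terms by growth order. For large n, n^a · (log n)^b dominates n^a' · (log n)^b' iff a > a', or (a = a' and b > b'). Ranking the 5 terms shows the dominant one is n^(5/2). Hence f(n) ∈ Θ(n^(5/2)).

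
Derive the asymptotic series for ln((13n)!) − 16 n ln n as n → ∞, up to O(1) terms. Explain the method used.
ln((13n)!) − 16 n ln n = −3 n ln n + 13(ln 13 − 1) n + (1/2) ln(2π·13n) + O(1/n)

Stirling: ln((13n)!) = 13n ln(13n) − 13n + (1/2) ln(2π·13n) + O(1/n).
Expand 13n ln(13n) = 13n (ln n + ln 13) = 13n ln n + 13n ln 13.
Subtract 16n ln n: leading term is (13 − 16) n ln n = −3 n ln n. The next term is 13n ln 13 − 13n = 13(ln 13 − 1) n. Then the (1/2) ln(2π·13n) correction.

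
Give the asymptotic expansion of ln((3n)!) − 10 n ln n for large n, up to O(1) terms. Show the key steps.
ln((3n)!) − 10 n ln n = −7 n ln n + 3(ln 3 − 1) n + (1/2) ln(2π·3n) + O(1/n)

Stirling: ln((3n)!) = 3n ln(3n) − 3n + (1/2) ln(2π·3n) + O(1/n).
Expand 3n ln(3n) = 3n (ln n + ln 3) = 3n ln n + 3n ln 3.
Subtract 10n ln n: leading term is (3 − 10) n ln n = −7 n ln n. The next term is 3n ln 3 − 3n = 3(ln 3 − 1) n. Then the (1/2) ln(2π·3n) correction.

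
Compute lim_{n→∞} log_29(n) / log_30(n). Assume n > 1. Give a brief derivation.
lim = ln(30) / ln(29) = log_29(30)

Change of base: log_29(n) = ln n / ln 29 and log_30(n) = ln n / ln 30. The ratio is (ln n / ln 29) · (ln 30 / ln n) = ln 30 / ln 29, a constant independent of n. So the limit is ln 30 / ln 29 = log_29(30).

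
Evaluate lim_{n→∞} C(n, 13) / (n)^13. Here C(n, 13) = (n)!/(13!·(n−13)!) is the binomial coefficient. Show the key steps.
lim = 1/13! = 1/6227020800

With N = n → ∞: C(N, 13) / N^13 = [N(N−1)…(N−12)] / (13! · N^13) = (1/13!) · 1 · (1 − 1/n) · … · (1 − 12/n). Each factor → 1 as N → ∞, so the limit is 1/13! = 1/6227020800.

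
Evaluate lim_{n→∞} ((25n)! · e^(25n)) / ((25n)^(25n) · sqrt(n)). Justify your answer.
lim = sqrt(2π·25)

Stirling: (25n)! ~ sqrt(2π·25n) · (25n/e)^(25n). Hence
  (25n)! · e^(25n) / (25n)^(25n) ~ sqrt(2π·25n).
Dividing by sqrt(n): sqrt(2π·25n) / sqrt(n) = sqrt(2π·25) · n^((1−1)/2), so the limit is sqrt(2π·25).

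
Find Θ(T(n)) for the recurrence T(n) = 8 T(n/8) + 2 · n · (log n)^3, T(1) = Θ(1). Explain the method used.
T(n) = Θ(n · (log n)^4)

Here log_8 8 = 1 and f(n) = 2 · n · (log n)^3 = Θ(n^(log_8 8) · (log n)^3). This is the extended Case 2 of the master theorem (f matches the critical exponent up to log factors), giving T(n) = Θ(n^(log_8 8) · (log n)^(3+1)) = Θ(n · (log n)^4).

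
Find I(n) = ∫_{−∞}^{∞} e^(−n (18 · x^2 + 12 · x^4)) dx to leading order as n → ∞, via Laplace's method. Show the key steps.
I(n) ~ sqrt(π/(18n))

φ(x) = 18 · x^2 + 12 · x^4 has its unique global minimum at x* = 0 (since φ'(x) = 36x + 48x^3 = 0 only at x = 0 for real x with both coefficients positive, and φ → ∞ as |x| → ∞). At x* = 0, φ(0) = 0 and φ''(0) = 36. Laplace's method then gives
  I(n) ~ sqrt(2π / (n · φ''(0))) · e^(−n φ(0)) = sqrt(2π / (36n)) = sqrt(π/(18n)).
The 12 · x^4 term contributes only at subleading order (an O(1/n) relative correction).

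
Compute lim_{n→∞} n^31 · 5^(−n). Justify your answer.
lim = 0

Exponentials with base > 1 dominate every fixed polynomial: for any fixed c, n^c / 5^n → 0 as n → ∞ (e.g. by the ratio test, or by writing 5^n = e^(n ln 5) and noting e^(n ln 5) / n^c → ∞). Hence n^31 · 5^(−n) = n^31 / 5^n → 0.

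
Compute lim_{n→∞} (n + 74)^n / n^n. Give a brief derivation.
lim = e^74

Rewrite as (1 + 74/n)^(n). By the standard limit (1 + x/n)^n → e^x, we have (1 + 74/n)^n → e^74, and raising to the 1st power gives e^74.
More precisely, ln[(1 + 74/n)^(n)] = n · ln(1 + 74/n) = n · (74/n + O(1/n^2)) = 74 + O(1/n) → 74.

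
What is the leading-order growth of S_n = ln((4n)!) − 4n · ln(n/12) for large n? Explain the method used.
S_n ~ 4n · (ln 48 − 1) + O(ln n)

Stirling: ln((4n)!) = 4n ln(4n) − 4n + O(ln n).
  S_n = 4n ln(4n) − 4n − 4n ln(n/12) + O(ln n)
      = 4n ln(4n) − 4n ln n + 4n ln 12 − 4n + O(ln n)
      = 4n ln 4 + 4n ln 12 − 4n + O(ln n)
      = 4n (ln 48 − 1) + O(ln n).
Numerically ln(48) − 1 ≈ 2.8712.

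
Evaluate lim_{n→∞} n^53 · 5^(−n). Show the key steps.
lim = 0

Exponentials with base > 1 dominate every fixed polynomial: for any fixed c, n^c / 5^n → 0 as n → ∞ (e.g. by the ratio test, or by writing 5^n = e^(n ln 5) and noting e^(n ln 5) / n^c → ∞). Hence n^53 · 5^(−n) = n^53 / 5^n → 0.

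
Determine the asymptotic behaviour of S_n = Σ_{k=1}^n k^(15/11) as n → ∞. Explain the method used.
S_n ~ (11/26) · n^(26/11)

Integral comparison: Σ_{k=1}^n k^(15/11) = ∫_0^n x^(15/11) dx + O(n^(15/11)). The integral is n^(1 + 15/11) / (1 + 15/11) = n^((15+11)/11) / ((15+11)/11) = (11/26) · n^(26/11).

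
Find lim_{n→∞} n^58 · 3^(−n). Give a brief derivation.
lim = 0

Exponentials with base > 1 dominate every fixed polynomial: for any fixed c, n^c / 3^n → 0 as n → ∞ (e.g. by the ratio test, or by writing 3^n = e^(n ln 3) and noting e^(n ln 3) / n^c → ∞). Hence n^58 · 3^(−n) = n^58 / 3^n → 0.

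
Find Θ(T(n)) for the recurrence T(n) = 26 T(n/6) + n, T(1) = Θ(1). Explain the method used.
T(n) = Θ(n^(log_6 26))

Master theorem: compare f(n) = n to n^(log_6 26) where log_6 26 ≈ 1.818. Since 1 < log_6 26, we have f(n) = O(n^(log_6 26 − ε)) for some ε > 0 — Case 1. Hence T(n) = Θ(n^(log_6 26)).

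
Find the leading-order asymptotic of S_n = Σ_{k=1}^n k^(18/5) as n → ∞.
S_n ~ (5/23) · n^(23/5)

Integral comparison: Σ_{k=1}^n k^(18/5) = ∫_0^n x^(18/5) dx + O(n^(18/5)). The integral is n^(1 + 18/5) / (1 + 18/5) = n^((18+5)/5) / ((18+5)/5) = (5/23) · n^(23/5).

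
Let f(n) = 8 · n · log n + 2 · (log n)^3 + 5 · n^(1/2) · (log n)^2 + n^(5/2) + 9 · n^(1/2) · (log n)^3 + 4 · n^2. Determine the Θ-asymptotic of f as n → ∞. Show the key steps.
f(n) ∈ Θ(n^(5/2))

Compare the terms by growth order. For large n, n^a · (log n)^b dominates n^a' · (log n)^b' iff a > a', or (a = a' and b > b'). Ranking the 6 terms shows the dominant one is n^(5/2). Hence f(n) ∈ Θ(n^(5/2)).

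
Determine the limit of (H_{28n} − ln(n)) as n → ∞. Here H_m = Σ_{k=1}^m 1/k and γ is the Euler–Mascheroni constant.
lim = ln 28 + γ

By Euler-Maclaurin, H_m = ln m + γ + O(1/m). So
  H_{28n} − ln(n) = ln(28n) + γ − ln(n) + O(1/n)
                       = ln(28/1) + γ + O(1/n).
Hence the limit is ln(28/1) + γ.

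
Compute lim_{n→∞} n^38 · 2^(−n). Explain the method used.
lim = 0

Exponentials with base > 1 dominate every fixed polynomial: for any fixed c, n^c / 2^n → 0 as n → ∞ (e.g. by the ratio test, or by writing 2^n = e^(n ln 2) and noting e^(n ln 2) / n^c → ∞). Hence n^38 · 2^(−n) = n^38 / 2^n → 0.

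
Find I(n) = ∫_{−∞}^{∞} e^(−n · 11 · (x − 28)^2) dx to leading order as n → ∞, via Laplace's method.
I(n) = sqrt(π/(11n))

Here φ(x) = 11 · (x − 28)^2 has its unique minimum at x* = 28 with φ(x*) = 0 and φ''(x*) = 22. Laplace's method gives
  I(n) ~ e^(−n φ(x*)) · sqrt(2π / (n · φ''(x*))) = sqrt(2π / (22n)) = sqrt(π/(11n)).
This is exact: substituting u = (x − 28)·sqrt(11n) gives I(n) = (1/sqrt(11n)) ∫_{−∞}^{∞} e^(−u^2) du = sqrt(π/(11n)).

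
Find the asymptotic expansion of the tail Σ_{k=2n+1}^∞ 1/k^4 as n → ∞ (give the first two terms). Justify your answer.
Σ_{k>2n} 1/k^4 = 1/(3 · (2n)^3) − 1/(2 · (2n)^4) + O(1/(2n)^5)

Compare to the integral: ∫_{2n}^∞ x^(−4) dx = [−x^(−3)/3]_{2n}^∞ = 1/((4−1)·(2n)^3). The Euler-Maclaurin correction adds −f(2n)/2 = −1/(2·(2n)^4). Euler-Maclaurin then gives
  Σ_{k>2n} 1/k^4 = ∫_{2n}^∞ dx/x^4 − 1/(2·(2n)^4) + O(1/(2n)^5).
(Equivalently this is ζ(4) − Σ_{k≤2n} 1/k^4.)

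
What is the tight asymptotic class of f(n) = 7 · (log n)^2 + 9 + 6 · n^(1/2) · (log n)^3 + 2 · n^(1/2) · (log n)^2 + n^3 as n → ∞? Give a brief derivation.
f(n) ∈ Θ(n^3)

Compare the terms by growth order. For large n, n^a · (log n)^b dominates n^a' · (log n)^b' iff a > a', or (a = a' and b > b'). Ranking the 5 terms shows the dominant one is n^3. Hence f(n) ∈ Θ(n^3).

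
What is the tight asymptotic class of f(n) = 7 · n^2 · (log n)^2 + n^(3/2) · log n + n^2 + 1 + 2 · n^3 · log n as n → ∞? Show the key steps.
f(n) ∈ Θ(n^3 · log n)

Compare the terms by growth order. For large n, n^a · (log n)^b dominates n^a' · (log n)^b' iff a > a', or (a = a' and b > b'). Ranking the 5 terms shows the dominant one is 2 · n^3 · log n. Hence f(n) ∈ Θ(n^3 · log n).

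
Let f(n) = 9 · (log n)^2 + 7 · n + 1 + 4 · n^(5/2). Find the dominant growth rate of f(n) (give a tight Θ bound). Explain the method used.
f(n) ∈ Θ(n^(5/2))

Compare the terms by growth order. For large n, n^a · (log n)^b dominates n^a' · (log n)^b' iff a > a', or (a = a' and b > b'). Ranking the 4 terms shows the dominant one is 4 · n^(5/2). Hence f(n) ∈ Θ(n^(5/2)).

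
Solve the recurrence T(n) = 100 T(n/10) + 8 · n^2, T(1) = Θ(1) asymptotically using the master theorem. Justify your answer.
T(n) = Θ(n^2 log n)

log_10 100 = 2, and f(n) = 8 · n^2 = Θ(n^(log_10 100)). This is Case 2 of the master theorem: T(n) = Θ(f(n) · log n) = Θ(n^2 log n).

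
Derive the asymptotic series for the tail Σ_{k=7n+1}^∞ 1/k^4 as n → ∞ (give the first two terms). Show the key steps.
Σ_{k>7n} 1/k^4 = 1/(3 · (7n)^3) − 1/(2 · (7n)^4) + O(1/(7n)^5)

Compare to the integral: ∫_{7n}^∞ x^(−4) dx = [−x^(−3)/3]_{7n}^∞ = 1/((4−1)·(7n)^3). The Euler-Maclaurin correction adds −f(7n)/2 = −1/(2·(7n)^4). Euler-Maclaurin then gives
  Σ_{k>7n} 1/k^4 = ∫_{7n}^∞ dx/x^4 − 1/(2·(7n)^4) + O(1/(7n)^5).
(Equivalently this is ζ(4) − Σ_{k≤7n} 1/k^4.)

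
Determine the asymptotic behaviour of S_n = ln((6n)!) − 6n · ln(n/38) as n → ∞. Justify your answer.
S_n ~ 6n · (ln 228 − 1) + O(ln n)

Stirling: ln((6n)!) = 6n ln(6n) − 6n + O(ln n).
  S_n = 6n ln(6n) − 6n − 6n ln(n/38) + O(ln n)
      = 6n ln(6n) − 6n ln n + 6n ln 38 − 6n + O(ln n)
      = 6n ln 6 + 6n ln 38 − 6n + O(ln n)
      = 6n (ln 228 − 1) + O(ln n).
Numerically ln(228) − 1 ≈ 4.4293.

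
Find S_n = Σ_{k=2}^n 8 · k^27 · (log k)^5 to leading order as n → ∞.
S_n ~ 2 · n^28 · (log n)^5 / 7

By integral comparison, S_n = ∫_1^n 8 · x^27 · (log x)^5 dx + O(n^27 · (log n)^5). For the integral, the leading term of ∫_1^n x^27 (log x)^5 dx is n^28/28 · (log n)^5 (by repeated integration by parts; each step lowers the log-exponent and produces a relatively O(1/log n) correction). Hence S_n ~ 2 · n^28 · (log n)^5 / 7.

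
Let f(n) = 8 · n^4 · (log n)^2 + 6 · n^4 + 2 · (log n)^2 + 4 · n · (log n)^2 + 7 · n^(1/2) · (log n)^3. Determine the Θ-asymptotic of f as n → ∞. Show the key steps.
f(n) ∈ Θ(n^4 · (log n)^2)

Compare the terms by growth order. For large n, n^a · (log n)^b dominates n^a' · (log n)^b' iff a > a', or (a = a' and b > b'). Ranking the 5 terms shows the dominant one is 8 · n^4 · (log n)^2. Hence f(n) ∈ Θ(n^4 · (log n)^2).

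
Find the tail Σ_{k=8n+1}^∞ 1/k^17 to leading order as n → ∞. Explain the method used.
Σ_{k>8n} 1/k^17 ~ 1/(16 · (8n)^16)

Compare to the integral: ∫_{8n}^∞ x^(−17) dx = [−x^(−16)/16]_{8n}^∞ = 1/((17−1)·(8n)^16). Euler-Maclaurin then gives
  Σ_{k>8n} 1/k^17 = ∫_{8n}^∞ dx/x^17 − 1/(2·(8n)^17) + O(1/(8n)^18).
(Equivalently this is ζ(17) − Σ_{k≤8n} 1/k^17.)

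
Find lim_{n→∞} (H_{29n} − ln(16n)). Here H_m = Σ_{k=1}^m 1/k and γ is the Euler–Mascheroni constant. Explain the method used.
lim = ln(29/16) + γ

By Euler-Maclaurin, H_m = ln m + γ + O(1/m). So
  H_{29n} − ln(16n) = ln(29n) + γ − ln(16n) + O(1/n)
                       = ln(29/16) + γ + O(1/n).
Hence the limit is ln(29/16) + γ.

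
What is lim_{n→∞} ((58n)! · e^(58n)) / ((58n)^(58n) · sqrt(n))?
lim = sqrt(2π·58)

Stirling: (58n)! ~ sqrt(2π·58n) · (58n/e)^(58n). Hence
  (58n)! · e^(58n) / (58n)^(58n) ~ sqrt(2π·58n).
Dividing by sqrt(n): sqrt(2π·58n) / sqrt(n) = sqrt(2π·58) · n^((1−1)/2), so the limit is sqrt(2π·58).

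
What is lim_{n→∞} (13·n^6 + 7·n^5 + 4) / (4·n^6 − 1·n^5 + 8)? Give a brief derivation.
lim = 13/4

For large n the leading n^6 terms dominate both numerator and denominator. Dividing top and bottom by n^6, every other term tends to 0, leaving 13/4.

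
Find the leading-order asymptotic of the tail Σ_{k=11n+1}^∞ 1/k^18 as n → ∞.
Σ_{k>11n} 1/k^18 ~ 1/(17 · (11n)^17)

Compare to the integral: ∫_{11n}^∞ x^(−18) dx = [−x^(−17)/17]_{11n}^∞ = 1/((18−1)·(11n)^17). Euler-Maclaurin then gives
  Σ_{k>11n} 1/k^18 = ∫_{11n}^∞ dx/x^18 − 1/(2·(11n)^18) + O(1/(11n)^19).
(Equivalently this is ζ(18) − Σ_{k≤11n} 1/k^18.)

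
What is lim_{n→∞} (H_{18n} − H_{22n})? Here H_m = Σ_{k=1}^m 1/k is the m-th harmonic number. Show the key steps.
lim = ln(18/22) = ln(9/11)

Euler-Maclaurin gives H_m = ln m + γ + 1/(2m) + O(1/m^2). The γ and O(1/m) terms cancel in the difference:
  H_{18n} − H_{22n} = ln(18n) − ln(22n) + O(1/n) = ln(18/22) + O(1/n).
Hence the limit is ln(18/22) = ln(9/11).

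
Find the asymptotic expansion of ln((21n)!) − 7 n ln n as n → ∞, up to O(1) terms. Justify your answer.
ln((21n)!) − 7 n ln n = 14 n ln n + 21(ln 21 − 1) n + (1/2) ln(2π·21n) + O(1/n)

Stirling: ln((21n)!) = 21n ln(21n) − 21n + (1/2) ln(2π·21n) + O(1/n).
Expand 21n ln(21n) = 21n (ln n + ln 21) = 21n ln n + 21n ln 21.
Subtract 7n ln n: leading term is (21 − 7) n ln n = 14 n ln n. The next term is 21n ln 21 − 21n = 21(ln 21 − 1) n. Then the (1/2) ln(2π·21n) correction.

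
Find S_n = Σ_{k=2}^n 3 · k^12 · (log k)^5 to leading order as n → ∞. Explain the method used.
S_n ~ 3 · n^13 · (log n)^5 / 13

By integral comparison, S_n = ∫_1^n 3 · x^12 · (log x)^5 dx + O(n^12 · (log n)^5). For the integral, the leading term of ∫_1^n x^12 (log x)^5 dx is n^13/13 · (log n)^5 (by repeated integration by parts; each step lowers the log-exponent and produces a relatively O(1/log n) correction). Hence S_n ~ 3 · n^13 · (log n)^5 / 13.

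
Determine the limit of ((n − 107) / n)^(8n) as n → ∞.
lim = e^(−856)

Rewrite as (1 − 107/n)^(8n). By the standard limit (1 + x/n)^n → e^x, we have (1 − 107/n)^n → e^(−107), and raising to the 8th power gives e^(−856).
More precisely, ln[(1 − 107/n)^(8n)] = 8n · ln(1 − 107/n) = 8n · (-107/n + O(1/n^2)) = -856 + O(1/n) → -856.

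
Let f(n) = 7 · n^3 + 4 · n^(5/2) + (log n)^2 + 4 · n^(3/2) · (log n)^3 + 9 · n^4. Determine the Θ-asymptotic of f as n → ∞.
f(n) ∈ Θ(n^4)

Compare the terms by growth order. For large n, n^a · (log n)^b dominates n^a' · (log n)^b' iff a > a', or (a = a' and b > b'). Ranking the 5 terms shows the dominant one is 9 · n^4. Hence f(n) ∈ Θ(n^4).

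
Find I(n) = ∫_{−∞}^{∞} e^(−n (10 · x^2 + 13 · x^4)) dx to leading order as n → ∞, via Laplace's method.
I(n) ~ sqrt(π/(10n))

φ(x) = 10 · x^2 + 13 · x^4 has its unique global minimum at x* = 0 (since φ'(x) = 20x + 52x^3 = 0 only at x = 0 for real x with both coefficients positive, and φ → ∞ as |x| → ∞). At x* = 0, φ(0) = 0 and φ''(0) = 20. Laplace's method then gives
  I(n) ~ sqrt(2π / (n · φ''(0))) · e^(−n φ(0)) = sqrt(2π / (20n)) = sqrt(π/(10n)).
The 13 · x^4 term contributes only at subleading order (an O(1/n) relative correction).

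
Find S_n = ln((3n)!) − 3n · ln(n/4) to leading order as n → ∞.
S_n ~ 3n · (ln 12 − 1) + O(ln n)

Stirling: ln((3n)!) = 3n ln(3n) − 3n + O(ln n).
  S_n = 3n ln(3n) − 3n − 3n ln(n/4) + O(ln n)
      = 3n ln(3n) − 3n ln n + 3n ln 4 − 3n + O(ln n)
      = 3n ln 3 + 3n ln 4 − 3n + O(ln n)
      = 3n (ln 12 − 1) + O(ln n).
Numerically ln(12) − 1 ≈ 1.4849.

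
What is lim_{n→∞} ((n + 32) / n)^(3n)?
lim = e^96

Rewrite as (1 + 32/n)^(3n). By the standard limit (1 + x/n)^n → e^x, we have (1 + 32/n)^n → e^32, and raising to the 3rd power gives e^96.
More precisely, ln[(1 + 32/n)^(3n)] = 3n · ln(1 + 32/n) = 3n · (32/n + O(1/n^2)) = 96 + O(1/n) → 96.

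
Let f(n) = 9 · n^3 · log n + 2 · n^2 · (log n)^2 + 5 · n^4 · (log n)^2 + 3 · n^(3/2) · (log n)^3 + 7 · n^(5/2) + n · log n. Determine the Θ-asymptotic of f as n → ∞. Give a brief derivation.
f(n) ∈ Θ(n^4 · (log n)^2)

Compare the terms by growth order. For large n, n^a · (log n)^b dominates n^a' · (log n)^b' iff a > a', or (a = a' and b > b'). Ranking the 6 terms shows the dominant one is 5 · n^4 · (log n)^2. Hence f(n) ∈ Θ(n^4 · (log n)^2).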